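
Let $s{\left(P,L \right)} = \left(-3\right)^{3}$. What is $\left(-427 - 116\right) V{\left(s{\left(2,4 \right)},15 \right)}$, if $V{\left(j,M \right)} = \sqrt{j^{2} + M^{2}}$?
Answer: $- 1629 \sqrt{106} \approx -16772.0$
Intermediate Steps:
$s{\left(P,L \right)} = -27$
$V{\left(j,M \right)} = \sqrt{M^{2} + j^{2}}$
$\left(-427 - 116\right) V{\left(s{\left(2,4 \right)},15 \right)} = \left(-427 - 116\right) \sqrt{15^{2} + \left(-27\right)^{2}} = - 543 \sqrt{225 + 729} = - 543 \sqrt{954} = - 543 \cdot 3 \sqrt{106} = - 1629 \sqrt{106}$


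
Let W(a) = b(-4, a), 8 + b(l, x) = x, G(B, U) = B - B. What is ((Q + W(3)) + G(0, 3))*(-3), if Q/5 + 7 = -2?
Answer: 150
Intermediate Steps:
Q = -45 (Q = -35 + 5*(-2) = -35 - 10 = -45)
G(B, U) = 0
b(l, x) = -8 + x
W(a) = -8 + a
((Q + W(3)) + G(0, 3))*(-3) = ((-45 + (-8 + 3)) + 0)*(-3) = ((-45 - 5) + 0)*(-3) = (-50 + 0)*(-3) = -50*(-3) = 150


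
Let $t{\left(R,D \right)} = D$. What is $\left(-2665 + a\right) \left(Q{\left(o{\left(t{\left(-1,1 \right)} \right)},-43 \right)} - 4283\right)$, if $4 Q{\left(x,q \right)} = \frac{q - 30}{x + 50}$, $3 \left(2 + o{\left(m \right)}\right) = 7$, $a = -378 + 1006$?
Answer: $\frac{5270026587}{604} \approx 8.7252 \cdot 10^{6}$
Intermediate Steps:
$a = 628$
$o{\left(m \right)} = \frac{1}{3}$ ($o{\left(m \right)} = -2 + \frac{1}{3} \cdot 7 = -2 + \frac{7}{3} = \frac{1}{3}$)
$Q{\left(x,q \right)} = \frac{-30 + q}{4 \left(50 + x\right)}$ ($Q{\left(x,q \right)} = \frac{\left(q - 30\right) \frac{1}{x + 50}}{4} = \frac{\left(-30 + q\right) \frac{1}{50 + x}}{4} = \frac{\frac{1}{50 + x} \left(-30 + q\right)}{4} = \frac{-30 + q}{4 \left(50 + x\right)}$)
$\left(-2665 + a\right) \left(Q{\left(o{\left(t{\left(-1,1 \right)} \right)},-43 \right)} - 4283\right) = \left(-2665 + 628\right) \left(\frac{-30 - 43}{4 \left(50 + \frac{1}{3}\right)} - 4283\right) = - 2037 \left(\frac{1}{4} \frac{1}{\frac{151}{3}} \left(-73\right) - 4283\right) = - 2037 \left(\frac{1}{4} \cdot \frac{3}{151} \left(-73\right) - 4283\right) = - 2037 \left(- \frac{219}{604} - 4283\right) = \left(-2037\right) \left(- \frac{2587151}{604}\right) = \frac{5270026587}{604}$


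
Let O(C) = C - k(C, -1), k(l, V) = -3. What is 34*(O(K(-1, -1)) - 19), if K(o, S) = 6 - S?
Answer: -306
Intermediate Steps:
O(C) = 3 + C (O(C) = C - 1*(-3) = C + 3 = 3 + C)
34*(O(K(-1, -1)) - 19) = 34*((3 + (6 - 1*(-1))) - 19) = 34*((3 + (6 + 1)) - 19) = 34*((3 + 7) - 19) = 34*(10 - 19) = 34*(-9) = -306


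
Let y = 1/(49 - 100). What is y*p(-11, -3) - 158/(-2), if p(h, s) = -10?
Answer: 4039/51 ≈ 79.196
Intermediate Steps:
y = -1/51 (y = 1/(-51) = -1/51 ≈ -0.019608)
y*p(-11, -3) - 158/(-2) = -1/51*(-10) - 158/(-2) = 10/51 - 158*(-1/2) = 10/51 + 79 = 4039/51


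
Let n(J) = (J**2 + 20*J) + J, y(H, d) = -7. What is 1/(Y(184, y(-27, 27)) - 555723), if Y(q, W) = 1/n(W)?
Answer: -98/54460855 ≈ -1.7995e-6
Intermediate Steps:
n(J) = J**2 + 21*J
Y(q, W) = 1/(W*(21 + W))
1/(Y(184, y(-27, 27)) - 555723) = 1/(1/((-7)*(21 - 7)) - 555723) = 1/(-1/7/14 - 555723) = 1/(-1/7*1/14 - 555723) = 1/(-1/98 - 555723) = 1/(-54460855/98) = -98/54460855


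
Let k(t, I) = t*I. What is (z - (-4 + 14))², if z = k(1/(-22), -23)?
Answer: 38809/484 ≈ 80.184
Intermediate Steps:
k(t, I) = I*t
z = 23/22 (z = -23/(-22) = -23*(-1/22) = 23/22 ≈ 1.0455)
(z - (-4 + 14))² = (23/22 - (-4 + 14))² = (23/22 - 1*10)² = (23/22 - 10)² = (-197/22)² = 38809/484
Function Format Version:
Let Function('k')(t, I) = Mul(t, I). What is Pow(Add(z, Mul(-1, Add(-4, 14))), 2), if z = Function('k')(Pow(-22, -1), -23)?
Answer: Rational(38809, 484) ≈ 80.184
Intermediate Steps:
Function('k')(t, I) = Mul(I, t)
z = Rational(23, 22) (z = Mul(-23, Pow(-22, -1)) = Mul(-23, Rational(-1, 22)) = Rational(23, 22) ≈ 1.0455)
Pow(Add(z, Mul(-1, Add(-4, 14))), 2) = Pow(Add(Rational(23, 22), Mul(-1, Add(-4, 14))), 2) = Pow(Add(Rational(23, 22), Mul(-1, 10)), 2) = Pow(Add(Rational(23, 22), -10), 2) = Pow(Rational(-197, 22), 2) = Rational(38809, 484)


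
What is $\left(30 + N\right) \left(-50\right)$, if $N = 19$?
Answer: $-2450$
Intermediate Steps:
$\left(30 + N\right) \left(-50\right) = \left(30 + 19\right) \left(-50\right) = 49 \left(-50\right) = -2450$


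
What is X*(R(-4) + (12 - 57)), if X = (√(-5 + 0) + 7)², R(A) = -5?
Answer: -2200 - 700*I*√5 ≈ -2200.0 - 1565.2*I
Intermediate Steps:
X = (7 + I*√5)² (X = (√(-5) + 7)² = (I*√5 + 7)² = (7 + I*√5)² ≈ 44.0 + 31.305*I)
X*(R(-4) + (12 - 57)) = (7 + I*√5)²*(-5 + (12 - 57)) = (7 + I*√5)²*(-5 - 45) = (7 + I*√5)²*(-50) = -50*(7 + I*√5)²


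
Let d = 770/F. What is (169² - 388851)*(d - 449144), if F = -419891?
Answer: 67947640208621460/419891 ≈ 1.6182e+11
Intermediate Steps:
d = -770/419891 (d = 770/(-419891) = 770*(-1/419891) = -770/419891 ≈ -0.0018338)
(169² - 388851)*(d - 449144) = (169² - 388851)*(-770/419891 - 449144) = (28561 - 388851)*(-188591524074/419891) = -360290*(-188591524074/419891) = 67947640208621460/419891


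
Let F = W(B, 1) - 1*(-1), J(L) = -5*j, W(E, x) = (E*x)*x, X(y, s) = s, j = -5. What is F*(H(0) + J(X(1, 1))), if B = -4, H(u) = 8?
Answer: -99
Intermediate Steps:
W(E, x) = E*x**2
J(L) = 25 (J(L) = -5*(-5) = 25)
F = -3 (F = -4*1**2 - 1*(-1) = -4*1 + 1 = -4 + 1 = -3)
F*(H(0) + J(X(1, 1))) = -3*(8 + 25) = -3*33 = -99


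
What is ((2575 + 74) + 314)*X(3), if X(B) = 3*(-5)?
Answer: -44445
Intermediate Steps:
X(B) = -15
((2575 + 74) + 314)*X(3) = ((2575 + 74) + 314)*(-15) = (2649 + 314)*(-15) = 2963*(-15) = -44445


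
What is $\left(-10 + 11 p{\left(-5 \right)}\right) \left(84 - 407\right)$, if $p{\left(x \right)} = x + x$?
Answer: $38760$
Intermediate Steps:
$p{\left(x \right)} = 2 x$
$\left(-10 + 11 p{\left(-5 \right)}\right) \left(84 - 407\right) = \left(-10 + 11 \cdot 2 \left(-5\right)\right) \left(84 - 407\right) = \left(-10 + 11 \left(-10\right)\right) \left(-323\right) = \left(-10 - 110\right) \left(-323\right) = \left(-120\right) \left(-323\right) = 38760$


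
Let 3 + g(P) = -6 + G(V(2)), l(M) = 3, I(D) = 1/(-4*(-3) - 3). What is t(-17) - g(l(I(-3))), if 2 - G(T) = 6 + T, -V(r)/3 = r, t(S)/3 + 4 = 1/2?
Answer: -7/2 ≈ -3.5000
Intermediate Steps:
t(S) = -21/2 (t(S) = -12 + 3/2 = -21/2)
V(r) = -3*r
G(T) = -4 - T (G(T) = 2 - (6 + T) = 2 + (-6 - T) = -4 - T)
I(D) = 1/9 (I(D) = 1/(12 - 3) = 1/9)
g(P) = -7 (g(P) = -3 + (-6 + (-4 - (-3)*2)) = -3 + (-6 + (-4 - 1*(-6))) = -3 + (-6 + (-4 + 6)) = -3 + (-6 + 2) = -3 - 4 = -7)
t(-17) - g(l(I(-3))) = -21/2 - 1*(-7) = -21/2 + 7 = -7/2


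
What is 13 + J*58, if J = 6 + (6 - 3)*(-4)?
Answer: -335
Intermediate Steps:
J = -6 (J = 6 + 3*(-4) = 6 - 12 = -6)
13 + J*58 = 13 - 6*58 = 13 - 348 = -335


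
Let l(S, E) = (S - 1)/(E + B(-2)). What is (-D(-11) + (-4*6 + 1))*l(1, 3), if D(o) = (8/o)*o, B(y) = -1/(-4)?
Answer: 0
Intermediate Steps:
B(y) = ¼ (B(y) = -1*(-¼) = ¼)
D(o) = 8
l(S, E) = (-1 + S)/(¼ + E) (l(S, E) = (S - 1)/(E + ¼) = (-1 + S)/(¼ + E))
(-D(-11) + (-4*6 + 1))*l(1, 3) = (-1*8 + (-4*6 + 1))*(4*(-1 + 1)/(1 + 4*3)) = (-8 + (-24 + 1))*(4*0/(1 + 12)) = (-8 - 23)*(4*0/13) = -124*0/13 = -31*0 = 0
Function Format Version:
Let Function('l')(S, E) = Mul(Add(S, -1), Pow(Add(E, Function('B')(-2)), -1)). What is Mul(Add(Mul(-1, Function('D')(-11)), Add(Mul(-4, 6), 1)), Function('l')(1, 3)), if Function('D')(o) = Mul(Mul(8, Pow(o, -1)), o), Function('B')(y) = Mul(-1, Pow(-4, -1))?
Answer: 0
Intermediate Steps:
Function('B')(y) = Rational(1, 4) (Function('B')(y) = Mul(-1, Rational(-1, 4)) = Rational(1, 4))
Function('D')(o) = 8
Function('l')(S, E) = Mul(Pow(Add(Rational(1, 4), E), -1), Add(-1, S)) (Function('l')(S, E) = Mul(Add(S, -1), Pow(Add(E, Rational(1, 4)), -1)) = Mul(Add(-1, S), Pow(Add(Rational(1, 4), E), -1)) = Mul(Pow(Add(Rational(1, 4), E), -1), Add(-1, S)))
Mul(Add(Mul(-1, Function('D')(-11)), Add(Mul(-4, 6), 1)), Function('l')(1, 3)) = Mul(Add(Mul(-1, 8), Add(Mul(-4, 6), 1)), Mul(4, Pow(Add(1, Mul(4, 3)), -1), Add(-1, 1))) = Mul(Add(-8, Add(-24, 1)), Mul(4, Pow(Add(1, 12), -1), 0)) = Mul(Add(-8, -23), Mul(4, Pow(13, -1), 0)) = Mul(-31, Mul(4, Rational(1, 13), 0)) = Mul(-31, 0) = 0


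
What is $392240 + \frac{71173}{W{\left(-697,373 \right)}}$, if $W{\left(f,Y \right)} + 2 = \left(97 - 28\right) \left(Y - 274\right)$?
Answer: $\frac{2678678133}{6829} \approx 3.9225 \cdot 10^{5}$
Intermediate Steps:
$W{\left(f,Y \right)} = -18908 + 69 Y$ ($W{\left(f,Y \right)} = -2 + \left(97 - 28\right) \left(Y - 274\right) = -2 + 69 \left(-274 + Y\right) = -2 + \left(-18906 + 69 Y\right) = -18908 + 69 Y$)
$392240 + \frac{71173}{W{\left(-697,373 \right)}} = 392240 + \frac{71173}{-18908 + 69 \cdot 373} = 392240 + \frac{71173}{-18908 + 25737} = 392240 + \frac{71173}{6829} = \frac{2678678133}{6829}$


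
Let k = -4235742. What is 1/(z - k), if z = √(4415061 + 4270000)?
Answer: 605106/2563071657929 - √8685061/17941501605503 ≈ 2.3592e-7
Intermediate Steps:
z = √8685061 ≈ 2947.0
1/(z - k) = 1/(√8685061 - 1*(-4235742)) = 1/(√8685061 + 4235742) = 1/(4235742 + √8685061)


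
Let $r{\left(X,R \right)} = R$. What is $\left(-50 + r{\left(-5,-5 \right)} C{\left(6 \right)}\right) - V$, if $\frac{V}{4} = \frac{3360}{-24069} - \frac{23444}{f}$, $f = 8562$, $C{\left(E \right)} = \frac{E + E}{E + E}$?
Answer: $- \frac{1493694161}{34346463} \approx -43.489$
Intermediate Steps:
$C{\left(E \right)} = 1$ ($C{\left(E \right)} = \frac{2 E}{2 E} = 2 E \frac{1}{2 E} = 1$)
$V = - \frac{395361304}{34346463}$ ($V = 4 \left(\frac{3360}{-24069} - \frac{23444}{8562}\right) = 4 \left(3360 \left(- \frac{1}{24069}\right) - \frac{11722}{4281}\right) = 4 \left(- \frac{1120}{8023} - \frac{11722}{4281}\right) = 4 \left(- \frac{98840326}{34346463}\right) = - \frac{395361304}{34346463} \approx -11.511$)
$\left(-50 + r{\left(-5,-5 \right)} C{\left(6 \right)}\right) - V = \left(-50 - 5\right) - - \frac{395361304}{34346463} = \left(-50 - 5\right) + \frac{395361304}{34346463} = -55 + \frac{395361304}{34346463} = - \frac{1493694161}{34346463}$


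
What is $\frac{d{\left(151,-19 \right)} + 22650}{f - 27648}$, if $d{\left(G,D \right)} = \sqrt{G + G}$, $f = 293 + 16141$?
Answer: $- \frac{3775}{1869} - \frac{\sqrt{302}}{11214} \approx -2.0213$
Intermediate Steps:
$f = 16434$
$d{\left(G,D \right)} = \sqrt{2} \sqrt{G}$ ($d{\left(G,D \right)} = \sqrt{2 G} = \sqrt{2} \sqrt{G}$)
$\frac{d{\left(151,-19 \right)} + 22650}{f - 27648} = \frac{\sqrt{2} \sqrt{151} + 22650}{16434 - 27648} = \frac{\sqrt{302} + 22650}{-11214} = \left(22650 + \sqrt{302}\right) \left(- \frac{1}{11214}\right) = - \frac{3775}{1869} - \frac{\sqrt{302}}{11214}$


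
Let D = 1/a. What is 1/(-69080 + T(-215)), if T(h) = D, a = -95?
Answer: -95/6562601 ≈ -1.4476e-5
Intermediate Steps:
D = -1/95 (D = 1/(-95) = -1/95 ≈ -0.010526)
T(h) = -1/95
1/(-69080 + T(-215)) = 1/(-69080 - 1/95) = 1/(-6562601/95) = -95/6562601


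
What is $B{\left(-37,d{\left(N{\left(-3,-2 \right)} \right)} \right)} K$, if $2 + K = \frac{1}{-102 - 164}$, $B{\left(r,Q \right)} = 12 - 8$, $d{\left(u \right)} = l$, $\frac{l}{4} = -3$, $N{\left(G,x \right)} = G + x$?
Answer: $- \frac{1066}{133} \approx -8.015$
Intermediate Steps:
$l = -12$ ($l = 4 \left(-3\right) = -12$)
$d{\left(u \right)} = -12$
$B{\left(r,Q \right)} = 4$ ($B{\left(r,Q \right)} = 12 - 8 = 4$)
$K = - \frac{533}{266}$ ($K = -2 + \frac{1}{-102 - 164} = -2 + \frac{1}{-266} = -2 - \frac{1}{266} = - \frac{533}{266} \approx -2.0038$)
$B{\left(-37,d{\left(N{\left(-3,-2 \right)} \right)} \right)} K = 4 \left(- \frac{533}{266}\right) = - \frac{1066}{133}$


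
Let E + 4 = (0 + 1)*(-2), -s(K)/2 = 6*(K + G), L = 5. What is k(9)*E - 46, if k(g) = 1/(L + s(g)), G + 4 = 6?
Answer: -5836/127 ≈ -45.953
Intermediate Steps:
G = 2 (G = -4 + 6 = 2)
s(K) = -24 - 12*K (s(K) = -12*(K + 2) = -12*(2 + K) = -2*(12 + 6*K) = -24 - 12*K)
E = -6 (E = -4 + (0 + 1)*(-2) = -4 + 1*(-2) = -4 - 2 = -6)
k(g) = 1/(-19 - 12*g) (k(g) = 1/(5 + (-24 - 12*g)) = 1/(-19 - 12*g))
k(9)*E - 46 = -1/(19 + 12*9)*(-6) - 46 = -1/(19 + 108)*(-6) - 46 = -1/127*(-6) - 46 = 6/127 - 46 = -5836/127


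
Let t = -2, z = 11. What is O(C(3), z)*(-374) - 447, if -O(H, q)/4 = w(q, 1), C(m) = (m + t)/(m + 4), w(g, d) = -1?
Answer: -1943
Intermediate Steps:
C(m) = (-2 + m)/(4 + m) (C(m) = (m - 2)/(m + 4) = (-2 + m)/(4 + m))
O(H, q) = 4 (O(H, q) = -4*(-1) = 4)
O(C(3), z)*(-374) - 447 = 4*(-374) - 447 = -1496 - 447 = -1943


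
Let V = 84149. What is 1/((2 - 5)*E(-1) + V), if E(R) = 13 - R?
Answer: 1/84107 ≈ 1.1890e-5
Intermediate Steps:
1/((2 - 5)*E(-1) + V) = 1/((2 - 5)*(13 - 1*(-1)) + 84149) = 1/(-3*(13 + 1) + 84149) = 1/(-3*14 + 84149) = 1/(-42 + 84149) = 1/84107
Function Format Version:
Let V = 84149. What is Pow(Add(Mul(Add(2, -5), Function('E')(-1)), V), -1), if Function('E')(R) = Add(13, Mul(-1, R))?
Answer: Rational(1, 84107) ≈ 1.1890e-5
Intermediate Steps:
Pow(Add(Mul(Add(2, -5), Function('E')(-1)), V), -1) = Pow(Add(Mul(Add(2, -5), Add(13, Mul(-1, -1))), 84149), -1) = Pow(Add(Mul(-3, Add(13, 1)), 84149), -1) = Pow(Add(Mul(-3, 14), 84149), -1) = Pow(Add(-42, 84149), -1) = Pow(84107, -1) = Rational(1, 84107)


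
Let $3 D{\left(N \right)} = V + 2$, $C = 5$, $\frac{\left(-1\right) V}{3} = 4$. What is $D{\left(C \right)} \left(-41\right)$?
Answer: $\frac{410}{3} \approx 136.67$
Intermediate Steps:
$V = -12$ ($V = \left(-3\right) 4 = -12$)
$D{\left(N \right)} = - \frac{10}{3}$ ($D{\left(N \right)} = \frac{-12 + 2}{3} = \frac{1}{3} \left(-10\right) = - \frac{10}{3}$)
$D{\left(C \right)} \left(-41\right) = \left(- \frac{10}{3}\right) \left(-41\right) = \frac{410}{3}$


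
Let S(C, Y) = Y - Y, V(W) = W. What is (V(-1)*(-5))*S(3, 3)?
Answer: 0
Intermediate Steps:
S(C, Y) = 0
(V(-1)*(-5))*S(3, 3) = -1*(-5)*0 = 5*0 = 0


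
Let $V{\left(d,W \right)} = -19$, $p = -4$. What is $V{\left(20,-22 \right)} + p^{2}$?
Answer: $-3$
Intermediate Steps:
$V{\left(20,-22 \right)} + p^{2} = -19 + \left(-4\right)^{2} = -19 + 16 = -3$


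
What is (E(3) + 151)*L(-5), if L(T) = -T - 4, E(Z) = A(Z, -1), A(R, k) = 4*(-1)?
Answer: 147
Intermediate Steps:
A(R, k) = -4
E(Z) = -4
L(T) = -4 - T
(E(3) + 151)*L(-5) = (-4 + 151)*(-4 - 1*(-5)) = 147*(-4 + 5) = 147*1 = 147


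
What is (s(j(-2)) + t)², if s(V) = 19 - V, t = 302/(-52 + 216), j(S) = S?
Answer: 3508129/6724 ≈ 521.73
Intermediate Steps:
t = 151/82 (t = 302/164 = 302*(1/164) = 151/82 ≈ 1.8415)
(s(j(-2)) + t)² = ((19 - 1*(-2)) + 151/82)² = ((19 + 2) + 151/82)² = (21 + 151/82)² = (1873/82)² = 3508129/6724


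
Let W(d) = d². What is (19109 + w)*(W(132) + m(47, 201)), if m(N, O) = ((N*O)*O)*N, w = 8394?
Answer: 2455006697199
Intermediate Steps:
m(N, O) = N²*O² (m(N, O) = (N*O²)*N = N²*O²)
(19109 + w)*(W(132) + m(47, 201)) = (19109 + 8394)*(132² + 47²*201²) = 27503*(17424 + 2209*40401) = 27503*(17424 + 89245809) = 27503*89263233 = 2455006697199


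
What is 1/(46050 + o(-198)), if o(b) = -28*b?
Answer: 1/51594 ≈ 1.9382e-5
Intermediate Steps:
1/(46050 + o(-198)) = 1/(46050 - 28*(-198)) = 1/(46050 + 5544) = 1/51594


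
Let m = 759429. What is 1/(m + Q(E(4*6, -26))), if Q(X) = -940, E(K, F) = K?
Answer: 1/758489 ≈ 1.3184e-6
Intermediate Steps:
1/(m + Q(E(4*6, -26))) = 1/(759429 - 940) = 1/758489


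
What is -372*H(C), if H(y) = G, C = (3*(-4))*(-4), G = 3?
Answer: -1116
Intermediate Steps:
C = 48 (C = -12*(-4) = 48)
H(y) = 3
-372*H(C) = -372*3 = -1116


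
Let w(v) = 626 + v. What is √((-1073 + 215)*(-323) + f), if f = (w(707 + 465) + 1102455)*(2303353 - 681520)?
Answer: √1790914232883 ≈ 1.3383e+6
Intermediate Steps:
f = 1790913955749 (f = ((626 + (707 + 465)) + 1102455)*(2303353 - 681520) = ((626 + 1172) + 1102455)*1621833 = (1798 + 1102455)*1621833 = 1104253*1621833 = 1790913955749)
√((-1073 + 215)*(-323) + f) = √((-1073 + 215)*(-323) + 1790913955749) = √(-858*(-323) + 1790913955749) = √(277134 + 1790913955749) = √1790914232883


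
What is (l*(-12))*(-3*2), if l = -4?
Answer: -288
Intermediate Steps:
(l*(-12))*(-3*2) = (-4*(-12))*(-3*2) = 48*(-6) = -288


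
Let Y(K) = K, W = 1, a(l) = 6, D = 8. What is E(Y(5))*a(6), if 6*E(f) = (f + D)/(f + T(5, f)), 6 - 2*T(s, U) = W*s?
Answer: 26/11 ≈ 2.3636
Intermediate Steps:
T(s, U) = 3 - s/2
E(f) = (8 + f)/(6*(1/2 + f)) (E(f) = ((f + 8)/(f + (3 - 1/2*5)))/6 = ((8 + f)/(f + (3 - 5/2)))/6 = ((8 + f)/(f + 1/2))/6 = ((8 + f)/(1/2 + f))/6 = (8 + f)/(6*(1/2 + f)))
E(Y(5))*a(6) = ((8 + 5)/(3*(1 + 2*5)))*6 = ((1/3)*13/(1 + 10))*6 = ((1/3)*13/11)*6 = ((1/3)*(1/11)*13)*6 = (13/33)*6 = 26/11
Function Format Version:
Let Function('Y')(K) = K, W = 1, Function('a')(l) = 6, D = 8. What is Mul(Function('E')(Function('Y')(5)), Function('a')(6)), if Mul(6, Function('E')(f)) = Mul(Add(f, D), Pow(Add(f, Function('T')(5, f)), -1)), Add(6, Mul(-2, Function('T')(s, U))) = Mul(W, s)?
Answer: Rational(26, 11) ≈ 2.3636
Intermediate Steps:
Function('T')(s, U) = Add(3, Mul(Rational(-1, 2), s)) (Function('T')(s, U) = Add(3, Mul(Rational(-1, 2), Mul(1, s))) = Add(3, Mul(Rational(-1, 2), s)))
Function('E')(f) = Mul(Rational(1, 6), Pow(Add(Rational(1, 2), f), -1), Add(8, f)) (Function('E')(f) = Mul(Rational(1, 6), Mul(Add(f, 8), Pow(Add(f, Add(3, Mul(Rational(-1, 2), 5))), -1))) = Mul(Rational(1, 6), Mul(Add(8, f), Pow(Add(f, Add(3, Rational(-5, 2))), -1))) = Mul(Rational(1, 6), Mul(Add(8, f), Pow(Add(f, Rational(1, 2)), -1))) = Mul(Rational(1, 6), Mul(Add(8, f), Pow(Add(Rational(1, 2), f), -1))) = Mul(Rational(1, 6), Mul(Pow(Add(Rational(1, 2), f), -1), Add(8, f))) = Mul(Rational(1, 6), Pow(Add(Rational(1, 2), f), -1), Add(8, f)))
Mul(Function('E')(Function('Y')(5)), Function('a')(6)) = Mul(Mul(Rational(1, 3), Pow(Add(1, Mul(2, 5)), -1), Add(8, 5)), 6) = Mul(Mul(Rational(1, 3), Pow(Add(1, 10), -1), 13), 6) = Mul(Mul(Rational(1, 3), Pow(11, -1), 13), 6) = Mul(Mul(Rational(1, 3), Rational(1, 11), 13), 6) = Mul(Rational(13, 33), 6) = Rational(26, 11)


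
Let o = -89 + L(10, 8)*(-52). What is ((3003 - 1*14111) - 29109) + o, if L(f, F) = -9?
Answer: -39838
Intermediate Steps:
o = 379 (o = -89 - 9*(-52) = -89 + 468 = 379)
((3003 - 1*14111) - 29109) + o = ((3003 - 1*14111) - 29109) + 379 = ((3003 - 14111) - 29109) + 379 = (-11108 - 29109) + 379 = -40217 + 379 = -39838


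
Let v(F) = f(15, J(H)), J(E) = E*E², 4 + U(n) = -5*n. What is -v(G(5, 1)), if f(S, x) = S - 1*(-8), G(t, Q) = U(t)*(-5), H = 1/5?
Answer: -23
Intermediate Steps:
H = ⅕ ≈ 0.20000
U(n) = -4 - 5*n
J(E) = E³
G(t, Q) = 20 + 25*t (G(t, Q) = (-4 - 5*t)*(-5) = 20 + 25*t)
f(S, x) = 8 + S (f(S, x) = S + 8 = 8 + S)
v(F) = 23 (v(F) = 8 + 15 = 23)
-v(G(5, 1)) = -1*23 = -23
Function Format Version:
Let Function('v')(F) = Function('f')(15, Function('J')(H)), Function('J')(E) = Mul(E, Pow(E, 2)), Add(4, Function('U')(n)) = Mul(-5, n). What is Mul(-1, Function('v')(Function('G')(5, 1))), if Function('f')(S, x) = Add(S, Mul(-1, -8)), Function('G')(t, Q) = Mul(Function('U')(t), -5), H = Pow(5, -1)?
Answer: -23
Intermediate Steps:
H = Rational(1, 5) ≈ 0.20000
Function('U')(n) = Add(-4, Mul(-5, n))
Function('J')(E) = Pow(E, 3)
Function('G')(t, Q) = Add(20, Mul(25, t)) (Function('G')(t, Q) = Mul(Add(-4, Mul(-5, t)), -5) = Add(20, Mul(25, t)))
Function('f')(S, x) = Add(8, S) (Function('f')(S, x) = Add(S, 8) = Add(8, S))
Function('v')(F) = 23 (Function('v')(F) = Add(8, 15) = 23)
Mul(-1, Function('v')(Function('G')(5, 1))) = Mul(-1, 23) = -23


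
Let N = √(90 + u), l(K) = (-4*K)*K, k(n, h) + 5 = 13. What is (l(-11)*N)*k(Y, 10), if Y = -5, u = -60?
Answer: -3872*√30 ≈ -21208.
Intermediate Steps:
k(n, h) = 8 (k(n, h) = -5 + 13 = 8)
l(K) = -4*K²
N = √30 (N = √(90 - 60) = √30 ≈ 5.4772)
(l(-11)*N)*k(Y, 10) = ((-4*(-11)²)*√30)*8 = ((-4*121)*√30)*8 = -484*√30*8 = -3872*√30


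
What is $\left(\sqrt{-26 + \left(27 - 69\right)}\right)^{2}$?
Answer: $-68$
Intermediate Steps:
$\left(\sqrt{-26 + \left(27 - 69\right)}\right)^{2} = \left(\sqrt{-26 - 42}\right)^{2} = \left(\sqrt{-68}\right)^{2} = \left(2 i \sqrt{17}\right)^{2} = -68$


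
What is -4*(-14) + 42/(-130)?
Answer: 3619/65 ≈ 55.677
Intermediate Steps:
-4*(-14) + 42/(-130) = 56 - 1/130*42 = 56 - 21/65 = 3619/65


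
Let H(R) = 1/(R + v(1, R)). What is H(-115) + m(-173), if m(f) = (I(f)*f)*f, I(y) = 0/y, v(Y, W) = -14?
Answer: -1/129 ≈ -0.0077519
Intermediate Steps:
H(R) = 1/(-14 + R) (H(R) = 1/(R - 14) = 1/(-14 + R))
I(y) = 0
m(f) = 0 (m(f) = (0*f)*f = 0*f = 0)
H(-115) + m(-173) = 1/(-14 - 115) + 0 = 1/(-129) + 0 = -1/129 + 0 = -1/129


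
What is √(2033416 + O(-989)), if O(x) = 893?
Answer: √2034309 ≈ 1426.3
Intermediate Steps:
√(2033416 + O(-989)) = √(2033416 + 893) = √2034309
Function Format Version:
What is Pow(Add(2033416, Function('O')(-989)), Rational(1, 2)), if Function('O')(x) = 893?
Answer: Pow(2034309, Rational(1, 2)) ≈ 1426.3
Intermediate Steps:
Pow(Add(2033416, Function('O')(-989)), Rational(1, 2)) = Pow(Add(2033416, 893), Rational(1, 2)) = Pow(2034309, Rational(1, 2))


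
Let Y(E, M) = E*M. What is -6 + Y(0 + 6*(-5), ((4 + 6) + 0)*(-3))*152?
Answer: 136794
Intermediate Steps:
-6 + Y(0 + 6*(-5), ((4 + 6) + 0)*(-3))*152 = -6 + ((0 + 6*(-5))*(((4 + 6) + 0)*(-3)))*152 = -6 + ((0 - 30)*((10 + 0)*(-3)))*152 = -6 - 300*(-3)*152 = -6 - 30*(-30)*152 = -6 + 900*152 = -6 + 136800 = 136794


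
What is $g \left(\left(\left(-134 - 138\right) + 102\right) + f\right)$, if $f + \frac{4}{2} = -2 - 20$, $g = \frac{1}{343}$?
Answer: $- \frac{194}{343} \approx -0.5656$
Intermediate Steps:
$g = \frac{1}{343} \approx 0.0029155$
$f = -24$ ($f = -2 - 22 = -24$)
$g \left(\left(\left(-134 - 138\right) + 102\right) + f\right) = \frac{\left(\left(-134 - 138\right) + 102\right) - 24}{343} = \frac{\left(-272 + 102\right) - 24}{343} = \frac{-170 - 24}{343} = \frac{1}{343} \left(-194\right) = - \frac{194}{343}$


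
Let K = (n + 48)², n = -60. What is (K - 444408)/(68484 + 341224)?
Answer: -111066/102427 ≈ -1.0843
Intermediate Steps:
K = 144 (K = (-60 + 48)² = (-12)² = 144)
(K - 444408)/(68484 + 341224) = (144 - 444408)/(68484 + 341224) = -444264/409708 = -444264*1/409708 = -111066/102427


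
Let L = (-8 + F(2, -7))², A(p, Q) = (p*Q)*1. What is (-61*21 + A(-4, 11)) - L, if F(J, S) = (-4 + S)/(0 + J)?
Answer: -6029/4 ≈ -1507.3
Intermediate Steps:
F(J, S) = (-4 + S)/J
A(p, Q) = Q*p (A(p, Q) = (Q*p)*1 = Q*p)
L = 729/4 (L = (-8 + (-4 - 7)/2)² = (-8 + (½)*(-11))² = (-8 - 11/2)² = (-27/2)² = 729/4 ≈ 182.25)
(-61*21 + A(-4, 11)) - L = (-61*21 + 11*(-4)) - 1*729/4 = (-1281 - 44) - 729/4 = -1325 - 729/4 = -6029/4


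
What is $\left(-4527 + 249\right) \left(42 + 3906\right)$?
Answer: $-16889544$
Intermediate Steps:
$\left(-4527 + 249\right) \left(42 + 3906\right) = \left(-4278\right) 3948 = -16889544$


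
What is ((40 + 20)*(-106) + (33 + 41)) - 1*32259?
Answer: -38545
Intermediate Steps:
((40 + 20)*(-106) + (33 + 41)) - 1*32259 = (60*(-106) + 74) - 32259 = (-6360 + 74) - 32259 = -6286 - 32259 = -38545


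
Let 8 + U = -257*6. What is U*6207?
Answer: -9620850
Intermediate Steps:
U = -1550 (U = -8 - 257*6 = -8 - 1542 = -1550)
U*6207 = -1550*6207 = -9620850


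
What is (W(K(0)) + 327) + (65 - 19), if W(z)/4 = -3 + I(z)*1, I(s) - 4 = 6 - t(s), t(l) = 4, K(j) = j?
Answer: 385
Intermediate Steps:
I(s) = 6 (I(s) = 4 + (6 - 1*4) = 4 + (6 - 4) = 4 + 2 = 6)
W(z) = 12 (W(z) = 4*(-3 + 6*1) = 4*(-3 + 6) = 4*3 = 12)
(W(K(0)) + 327) + (65 - 19) = (12 + 327) + (65 - 19) = 339 + 46 = 385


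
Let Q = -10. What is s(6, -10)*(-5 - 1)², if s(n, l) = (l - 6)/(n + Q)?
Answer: 144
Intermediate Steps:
s(n, l) = (-6 + l)/(-10 + n) (s(n, l) = (l - 6)/(n - 10) = (-6 + l)/(-10 + n))
s(6, -10)*(-5 - 1)² = ((-6 - 10)/(-10 + 6))*(-5 - 1)² = (-16/(-4))*(-6)² = -¼*(-16)*36 = 4*36 = 144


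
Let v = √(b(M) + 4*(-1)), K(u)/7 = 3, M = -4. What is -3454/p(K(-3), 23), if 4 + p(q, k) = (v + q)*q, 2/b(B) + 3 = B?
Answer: -1509398/192859 + 10362*I*√210/192859 ≈ -7.8264 + 0.7786*I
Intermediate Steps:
b(B) = 2/(-3 + B)
K(u) = 21 (K(u) = 7*3 = 21)
v = I*√210/7 (v = √(2/(-3 - 4) + 4*(-1)) = √(2/(-7) - 4) = √(2*(-⅐) - 4) = √(-2/7 - 4) = √(-30/7) = I*√210/7 ≈ 2.0702*I)
p(q, k) = -4 + q*(q + I*√210/7) (p(q, k) = -4 + (I*√210/7 + q)*q = -4 + (q + I*√210/7)*q = -4 + q*(q + I*√210/7))
-3454/p(K(-3), 23) = -3454/(-4 + 21² + (⅐)*I*21*√210) = -3454/(-4 + 441 + 3*I*√210) = -3454/(437 + 3*I*√210)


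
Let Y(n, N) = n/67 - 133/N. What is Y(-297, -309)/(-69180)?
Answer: 41431/716116770 ≈ 5.7855e-5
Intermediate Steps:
Y(n, N) = -133/N + n/67 (Y(n, N) = n*(1/67) - 133/N = n/67 - 133/N = -133/N + n/67)
Y(-297, -309)/(-69180) = (-133/(-309) + (1/67)*(-297))/(-69180) = (-133*(-1/309) - 297/67)*(-1/69180) = (133/309 - 297/67)*(-1/69180) = -82862/20703*(-1/69180) = 41431/716116770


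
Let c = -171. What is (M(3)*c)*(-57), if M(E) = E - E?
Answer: 0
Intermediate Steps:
M(E) = 0
(M(3)*c)*(-57) = (0*(-171))*(-57) = 0*(-57) = 0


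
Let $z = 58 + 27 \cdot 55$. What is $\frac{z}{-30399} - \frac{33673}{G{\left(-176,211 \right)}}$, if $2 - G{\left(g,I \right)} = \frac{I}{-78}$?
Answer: $- \frac{79843357387}{11156433} \approx -7156.7$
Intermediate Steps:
$G{\left(g,I \right)} = 2 + \frac{I}{78}$ ($G{\left(g,I \right)} = 2 - \frac{I}{-78} = 2 - I \left(- \frac{1}{78}\right) = 2 - - \frac{I}{78} = 2 + \frac{I}{78}$)
$z = 1543$ ($z = 58 + 1485 = 1543$)
$\frac{z}{-30399} - \frac{33673}{G{\left(-176,211 \right)}} = \frac{1543}{-30399} - \frac{33673}{2 + \frac{1}{78} \cdot 211} = 1543 \left(- \frac{1}{30399}\right) - \frac{33673}{2 + \frac{211}{78}} = - \frac{1543}{30399} - \frac{33673}{\frac{367}{78}} = - \frac{1543}{30399} - \frac{2626494}{367} = - \frac{79843357387}{11156433}$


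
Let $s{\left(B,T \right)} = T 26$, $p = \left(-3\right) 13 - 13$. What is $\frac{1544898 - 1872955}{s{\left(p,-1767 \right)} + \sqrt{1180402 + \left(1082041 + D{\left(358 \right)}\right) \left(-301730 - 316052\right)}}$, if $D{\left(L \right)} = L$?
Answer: $\frac{579676719}{25799850230} + \frac{328057 i \sqrt{167171359654}}{335398052990} \approx 0.022468 + 0.39992 i$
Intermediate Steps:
$p = -52$ ($p = -39 - 13 = -52$)
$s{\left(B,T \right)} = 26 T$
$\frac{1544898 - 1872955}{s{\left(p,-1767 \right)} + \sqrt{1180402 + \left(1082041 + D{\left(358 \right)}\right) \left(-301730 - 316052\right)}} = \frac{1544898 - 1872955}{26 \left(-1767\right) + \sqrt{1180402 + \left(1082041 + 358\right) \left(-301730 - 316052\right)}} = - \frac{328057}{-45942 + \sqrt{1180402 + 1082399 \left(-617782\right)}} = - \frac{328057}{-45942 + \sqrt{1180402 - 668686619018}} = - \frac{328057}{-45942 + \sqrt{-668685438616}} = - \frac{328057}{-45942 + 2 i \sqrt{167171359654}}$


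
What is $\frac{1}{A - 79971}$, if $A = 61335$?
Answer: $- \frac{1}{18636} \approx -5.366 \cdot 10^{-5}$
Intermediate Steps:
$\frac{1}{A - 79971} = \frac{1}{61335 - 79971} = \frac{1}{-18636} = - \frac{1}{18636}$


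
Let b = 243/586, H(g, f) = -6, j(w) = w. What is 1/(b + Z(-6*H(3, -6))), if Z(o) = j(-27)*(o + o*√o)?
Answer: -586/3986901 ≈ -0.00014698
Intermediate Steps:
b = 243/586 (b = (1/586)*243 = 243/586 ≈ 0.41468)
Z(o) = -27*o - 27*o^(3/2) (Z(o) = -27*(o + o*√o) = -27*(o + o^(3/2)) = -27*o - 27*o^(3/2))
1/(b + Z(-6*H(3, -6))) = 1/(243/586 + (-(-162)*(-6) - 27*(-6*(-6))^(3/2))) = 1/(243/586 + (-27*36 - 27*36^(3/2))) = 1/(243/586 + (-972 - 27*216)) = 1/(243/586 + (-972 - 5832)) = 1/(243/586 - 6804) = 1/(-3986901/586) = -586/3986901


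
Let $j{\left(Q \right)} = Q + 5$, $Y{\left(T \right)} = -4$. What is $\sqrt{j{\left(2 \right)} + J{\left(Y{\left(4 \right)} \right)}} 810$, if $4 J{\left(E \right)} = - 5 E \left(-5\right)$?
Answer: $2430 i \sqrt{2} \approx 3436.5 i$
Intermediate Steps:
$j{\left(Q \right)} = 5 + Q$
$J{\left(E \right)} = \frac{25 E}{4}$ ($J{\left(E \right)} = \frac{- 5 E \left(-5\right)}{4} = \frac{25 E}{4}$)
$\sqrt{j{\left(2 \right)} + J{\left(Y{\left(4 \right)} \right)}} 810 = \sqrt{\left(5 + 2\right) + \frac{25}{4} \left(-4\right)} 810 = \sqrt{7 - 25} \cdot 810 = \sqrt{-18} \cdot 810 = 3 i \sqrt{2} \cdot 810 = 2430 i \sqrt{2}$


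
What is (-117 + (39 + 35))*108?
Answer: -4644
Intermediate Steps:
(-117 + (39 + 35))*108 = (-117 + 74)*108 = -43*108 = -4644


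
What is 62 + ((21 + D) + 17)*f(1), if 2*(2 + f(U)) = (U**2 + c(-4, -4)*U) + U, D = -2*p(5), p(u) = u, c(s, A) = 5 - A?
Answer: 160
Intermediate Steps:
D = -10 (D = -2*5 = -10)
f(U) = -2 + U**2/2 + 5*U (f(U) = -2 + ((U**2 + (5 - 1*(-4))*U) + U)/2 = -2 + ((U**2 + (5 + 4)*U) + U)/2 = -2 + ((U**2 + 9*U) + U)/2 = -2 + (U**2 + 10*U)/2 = -2 + (U**2/2 + 5*U) = -2 + U**2/2 + 5*U)
62 + ((21 + D) + 17)*f(1) = 62 + ((21 - 10) + 17)*(-2 + (1/2)*1**2 + 5*1) = 62 + (11 + 17)*(-2 + (1/2)*1 + 5) = 62 + 28*(-2 + 1/2 + 5) = 62 + 28*(7/2) = 62 + 98 = 160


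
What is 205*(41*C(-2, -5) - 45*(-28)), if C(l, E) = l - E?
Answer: 283515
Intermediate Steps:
205*(41*C(-2, -5) - 45*(-28)) = 205*(41*(-2 - 1*(-5)) - 45*(-28)) = 205*(41*(-2 + 5) + 1260) = 205*(41*3 + 1260) = 205*(123 + 1260) = 205*1383 = 283515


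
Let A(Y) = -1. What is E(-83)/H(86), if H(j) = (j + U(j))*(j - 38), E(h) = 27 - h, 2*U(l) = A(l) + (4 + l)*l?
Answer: 55/94932 ≈ 0.00057936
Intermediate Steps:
U(l) = -½ + l*(4 + l)/2 (U(l) = (-1 + (4 + l)*l)/2 = (-1 + l*(4 + l))/2 = -½ + l*(4 + l)/2)
H(j) = (-38 + j)*(-½ + j²/2 + 3*j) (H(j) = (j + (-½ + j²/2 + 2*j))*(j - 38) = (-½ + j²/2 + 3*j)*(-38 + j) = (-38 + j)*(-½ + j²/2 + 3*j))
E(-83)/H(86) = (27 - 1*(-83))/(19 + (½)*86³ - 16*86² - 229/2*86) = (27 + 83)/(19 + (½)*636056 - 16*7396 - 9847) = 110/(19 + 318028 - 118336 - 9847) = 110/189864 = 110*(1/189864) = 55/94932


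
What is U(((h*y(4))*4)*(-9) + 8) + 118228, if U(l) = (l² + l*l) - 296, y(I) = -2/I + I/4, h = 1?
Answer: 118132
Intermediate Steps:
y(I) = -2/I + I/4 (y(I) = -2/I + I*(¼) = -2/I + I/4)
U(l) = -296 + 2*l² (U(l) = (l² + l²) - 296 = 2*l² - 296 = -296 + 2*l²)
U(((h*y(4))*4)*(-9) + 8) + 118228 = (-296 + 2*(((1*(-2/4 + (¼)*4))*4)*(-9) + 8)²) + 118228 = (-296 + 2*(((1*(-2*¼ + 1))*4)*(-9) + 8)²) + 118228 = (-296 + 2*(((1*(-½ + 1))*4)*(-9) + 8)²) + 118228 = (-296 + 2*(((1*(½))*4)*(-9) + 8)²) + 118228 = (-296 + 2*(((½)*4)*(-9) + 8)²) + 118228 = (-296 + 2*(2*(-9) + 8)²) + 118228 = (-296 + 2*(-18 + 8)²) + 118228 = (-296 + 2*(-10)²) + 118228 = (-296 + 2*100) + 118228 = (-296 + 200) + 118228 = -96 + 118228 = 118132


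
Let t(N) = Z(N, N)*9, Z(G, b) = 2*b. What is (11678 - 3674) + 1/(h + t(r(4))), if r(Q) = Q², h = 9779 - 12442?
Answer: 19009499/2375 ≈ 8004.0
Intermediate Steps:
h = -2663
t(N) = 18*N (t(N) = (2*N)*9 = 18*N)
(11678 - 3674) + 1/(h + t(r(4))) = (11678 - 3674) + 1/(-2663 + 18*4²) = 8004 + 1/(-2663 + 18*16) = 8004 + 1/(-2663 + 288) = 8004 + 1/(-2375) = 8004 - 1/2375 = 19009499/2375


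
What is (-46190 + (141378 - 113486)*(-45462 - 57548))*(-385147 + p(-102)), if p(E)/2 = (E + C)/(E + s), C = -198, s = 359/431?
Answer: 48250545557570905510/43603 ≈ 1.1066e+15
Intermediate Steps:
s = 359/431 (s = 359*(1/431) = 359/431 ≈ 0.83295)
p(E) = 2*(-198 + E)/(359/431 + E) (p(E) = 2*((E - 198)/(E + 359/431)) = 2*((-198 + E)/(359/431 + E)) = 2*(-198 + E)/(359/431 + E))
(-46190 + (141378 - 113486)*(-45462 - 57548))*(-385147 + p(-102)) = (-46190 + (141378 - 113486)*(-45462 - 57548))*(-385147 + 862*(-198 - 102)/(359 + 431*(-102))) = (-46190 + 27892*(-103010))*(-385147 + 862*(-300)/(359 - 43962)) = (-46190 - 2873154920)*(-385147 + 862*(-300)/(-43603)) = -2873201110*(-385147 + 862*(-1/43603)*(-300)) = -2873201110*(-385147 + 258600/43603) = -2873201110*(-16793306041/43603) = 48250545557570905510/43603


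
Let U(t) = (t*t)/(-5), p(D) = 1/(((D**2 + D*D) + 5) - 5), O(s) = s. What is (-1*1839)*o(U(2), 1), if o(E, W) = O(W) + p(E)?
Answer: -104823/32 ≈ -3275.7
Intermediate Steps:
p(D) = 1/(2*D**2) (p(D) = 1/(((D**2 + D**2) + 5) - 5) = 1/((2*D**2 + 5) - 5) = 1/((5 + 2*D**2) - 5) = 1/(2*D**2))
U(t) = -t**2/5 (U(t) = t**2*(-1/5) = -t**2/5)
o(E, W) = W + 1/(2*E**2)
(-1*1839)*o(U(2), 1) = (-1*1839)*(1 + 1/(2*(-1/5*2**2)**2)) = -1839*(1 + 1/(2*(-1/5*4)**2)) = -1839*(1 + 1/(2*(-4/5)**2)) = -1839*(1 + (1/2)*(25/16)) = -1839*(1 + 25/32) = -1839*57/32 = -104823/32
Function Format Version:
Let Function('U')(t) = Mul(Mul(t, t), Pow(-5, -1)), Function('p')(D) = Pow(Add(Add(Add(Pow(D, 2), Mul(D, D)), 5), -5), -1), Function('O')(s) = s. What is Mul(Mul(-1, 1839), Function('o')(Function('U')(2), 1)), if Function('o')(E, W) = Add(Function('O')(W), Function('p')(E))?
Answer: Rational(-104823, 32) ≈ -3275.7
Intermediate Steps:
Function('p')(D) = Mul(Rational(1, 2), Pow(D, -2)) (Function('p')(D) = Pow(Add(Add(Add(Pow(D, 2), Pow(D, 2)), 5), -5), -1) = Pow(Add(Add(Mul(2, Pow(D, 2)), 5), -5), -1) = Pow(Add(Add(5, Mul(2, Pow(D, 2))), -5), -1) = Pow(Mul(2, Pow(D, 2)), -1) = Mul(Rational(1, 2), Pow(D, -2)))
Function('U')(t) = Mul(Rational(-1, 5), Pow(t, 2)) (Function('U')(t) = Mul(Pow(t, 2), Rational(-1, 5)) = Mul(Rational(-1, 5), Pow(t, 2)))
Function('o')(E, W) = Add(W, Mul(Rational(1, 2), Pow(E, -2)))
Mul(Mul(-1, 1839), Function('o')(Function('U')(2), 1)) = Mul(Mul(-1, 1839), Add(1, Mul(Rational(1, 2), Pow(Mul(Rational(-1, 5), Pow(2, 2)), -2)))) = Mul(-1839, Add(1, Mul(Rational(1, 2), Pow(Mul(Rational(-1, 5), 4), -2)))) = Mul(-1839, Add(1, Mul(Rational(1, 2), Pow(Rational(-4, 5), -2)))) = Mul(-1839, Add(1, Mul(Rational(1, 2), Rational(25, 16)))) = Mul(-1839, Add(1, Rational(25, 32))) = Mul(-1839, Rational(57, 32)) = Rational(-104823, 32)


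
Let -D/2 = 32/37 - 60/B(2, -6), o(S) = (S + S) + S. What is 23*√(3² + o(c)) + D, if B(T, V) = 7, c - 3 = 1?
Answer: 3992/259 + 23*√21 ≈ 120.81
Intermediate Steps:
c = 4 (c = 3 + 1 = 4)
o(S) = 3*S (o(S) = 2*S + S = 3*S)
D = 3992/259 (D = -2*(32/37 - 60/7) = -2*(-1996/259) = 3992/259 ≈ 15.413)
23*√(3² + o(c)) + D = 23*√(3² + 3*4) + 3992/259 = 23*√(9 + 12) + 3992/259 = 23*√21 + 3992/259 = 3992/259 + 23*√21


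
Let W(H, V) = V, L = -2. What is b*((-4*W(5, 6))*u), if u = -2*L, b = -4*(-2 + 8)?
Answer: 2304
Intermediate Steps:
b = -24 (b = -4*6 = -24)
u = 4 (u = -2*(-2) = 4)
b*((-4*W(5, 6))*u) = -24*(-4*6)*4 = -(-576)*4 = -24*(-96) = 2304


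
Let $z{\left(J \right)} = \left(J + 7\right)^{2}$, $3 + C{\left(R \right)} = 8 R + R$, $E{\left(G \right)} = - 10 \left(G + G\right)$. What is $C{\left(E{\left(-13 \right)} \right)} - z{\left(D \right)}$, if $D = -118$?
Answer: $-9984$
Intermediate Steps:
$E{\left(G \right)} = - 20 G$ ($E{\left(G \right)} = - 10 \cdot 2 G = - 20 G$)
$C{\left(R \right)} = -3 + 9 R$ ($C{\left(R \right)} = -3 + \left(8 R + R\right) = -3 + 9 R$)
$z{\left(J \right)} = \left(7 + J\right)^{2}$
$C{\left(E{\left(-13 \right)} \right)} - z{\left(D \right)} = \left(-3 + 9 \left(\left(-20\right) \left(-13\right)\right)\right) - \left(7 - 118\right)^{2} = \left(-3 + 9 \cdot 260\right) - \left(-111\right)^{2} = \left(-3 + 2340\right) - 12321 = 2337 - 12321 = -9984$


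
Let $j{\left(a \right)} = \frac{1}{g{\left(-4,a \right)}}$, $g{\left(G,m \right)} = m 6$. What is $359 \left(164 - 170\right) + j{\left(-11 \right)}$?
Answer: $- \frac{142165}{66} \approx -2154.0$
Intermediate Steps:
$g{\left(G,m \right)} = 6 m$
$j{\left(a \right)} = \frac{1}{6 a}$
$359 \left(164 - 170\right) + j{\left(-11 \right)} = 359 \left(164 - 170\right) + \frac{1}{6 \left(-11\right)} = 359 \left(-6\right) + \frac{1}{6} \left(- \frac{1}{11}\right) = -2154 - \frac{1}{66} = - \frac{142165}{66}$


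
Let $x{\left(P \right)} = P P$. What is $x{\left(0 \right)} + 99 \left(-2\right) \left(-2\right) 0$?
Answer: $0$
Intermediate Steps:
$x{\left(P \right)} = P^{2}$
$x{\left(0 \right)} + 99 \left(-2\right) \left(-2\right) 0 = 0^{2} + 99 \left(-2\right) \left(-2\right) 0 = 0 + 99 \cdot 4 \cdot 0 = 0 + 99 \cdot 0 = 0 + 0 = 0$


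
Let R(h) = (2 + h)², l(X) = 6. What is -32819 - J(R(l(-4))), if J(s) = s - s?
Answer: -32819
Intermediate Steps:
J(s) = 0
-32819 - J(R(l(-4))) = -32819 - 1*0 = -32819 + 0 = -32819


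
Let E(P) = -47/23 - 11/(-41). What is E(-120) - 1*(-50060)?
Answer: 47204906/943 ≈ 50058.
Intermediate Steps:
E(P) = -1674/943 (E(P) = -47*1/23 - 11*(-1/41) = -47/23 + 11/41 = -1674/943)
E(-120) - 1*(-50060) = -1674/943 - 1*(-50060) = -1674/943 + 50060 = 47204906/943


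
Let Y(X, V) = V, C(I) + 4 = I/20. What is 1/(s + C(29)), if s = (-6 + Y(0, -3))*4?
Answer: -20/771 ≈ -0.025940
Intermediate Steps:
C(I) = -4 + I/20
s = -36 (s = (-6 - 3)*4 = -9*4 = -36)
1/(s + C(29)) = 1/(-36 + (-4 + (1/20)*29)) = 1/(-36 + (-4 + 29/20)) = 1/(-36 - 51/20) = 1/(-771/20) = -20/771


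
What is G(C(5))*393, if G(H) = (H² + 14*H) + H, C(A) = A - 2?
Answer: 21222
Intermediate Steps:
C(A) = -2 + A
G(H) = H² + 15*H
G(C(5))*393 = ((-2 + 5)*(15 + (-2 + 5)))*393 = (3*(15 + 3))*393 = (3*18)*393 = 54*393 = 21222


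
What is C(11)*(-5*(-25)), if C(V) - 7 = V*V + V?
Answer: 17375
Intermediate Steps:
C(V) = 7 + V + V² (C(V) = 7 + (V*V + V) = 7 + (V² + V) = 7 + (V + V²) = 7 + V + V²)
C(11)*(-5*(-25)) = (7 + 11 + 11²)*(-5*(-25)) = (7 + 11 + 121)*125 = 139*125 = 17375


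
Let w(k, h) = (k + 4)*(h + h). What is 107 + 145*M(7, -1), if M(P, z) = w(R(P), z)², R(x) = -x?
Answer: 5327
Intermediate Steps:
w(k, h) = 2*h*(4 + k) (w(k, h) = (4 + k)*(2*h) = 2*h*(4 + k))
M(P, z) = 4*z²*(4 - P)² (M(P, z) = (2*z*(4 - P))² = 4*z²*(4 - P)²)
107 + 145*M(7, -1) = 107 + 145*(4*(-1)²*(-4 + 7)²) = 107 + 145*(4*1*3²) = 107 + 145*(4*1*9) = 107 + 145*36 = 107 + 5220 = 5327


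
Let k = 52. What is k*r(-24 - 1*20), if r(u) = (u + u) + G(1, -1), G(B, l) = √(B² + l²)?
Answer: -4576 + 52*√2 ≈ -4502.5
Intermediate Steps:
r(u) = √2 + 2*u (r(u) = (u + u) + √(1² + (-1)²) = 2*u + √(1 + 1) = 2*u + √2 = √2 + 2*u)
k*r(-24 - 1*20) = 52*(√2 + 2*(-24 - 1*20)) = 52*(√2 + 2*(-24 - 20)) = 52*(√2 + 2*(-44)) = 52*(√2 - 88) = 52*(-88 + √2) = -4576 + 52*√2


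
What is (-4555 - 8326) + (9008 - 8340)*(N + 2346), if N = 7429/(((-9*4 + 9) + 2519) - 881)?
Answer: 2508854489/1611 ≈ 1.5573e+6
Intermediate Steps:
N = 7429/1611 (N = 7429/(((-36 + 9) + 2519) - 881) = 7429/((-27 + 2519) - 881) = 7429/(2492 - 881) = 7429/1611 ≈ 4.6114)
(-4555 - 8326) + (9008 - 8340)*(N + 2346) = (-4555 - 8326) + (9008 - 8340)*(7429/1611 + 2346) = -12881 + 668*(3786835/1611) = -12881 + 2529605780/1611 = 2508854489/1611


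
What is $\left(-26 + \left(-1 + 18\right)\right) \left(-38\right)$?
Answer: $342$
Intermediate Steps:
$\left(-26 + \left(-1 + 18\right)\right) \left(-38\right) = \left(-26 + 17\right) \left(-38\right) = \left(-9\right) \left(-38\right) = 342$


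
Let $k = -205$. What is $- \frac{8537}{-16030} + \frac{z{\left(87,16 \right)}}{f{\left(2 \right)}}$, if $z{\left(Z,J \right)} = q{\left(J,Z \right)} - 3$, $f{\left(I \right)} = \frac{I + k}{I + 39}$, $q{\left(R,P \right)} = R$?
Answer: $- \frac{972997}{464870} \approx -2.0931$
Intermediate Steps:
$f{\left(I \right)} = \frac{-205 + I}{39 + I}$ ($f{\left(I \right)} = \frac{I - 205}{I + 39} = \frac{-205 + I}{39 + I}$)
$z{\left(Z,J \right)} = -3 + J$ ($z{\left(Z,J \right)} = J - 3 = -3 + J$)
$- \frac{8537}{-16030} + \frac{z{\left(87,16 \right)}}{f{\left(2 \right)}} = - \frac{8537}{-16030} + \frac{-3 + 16}{\frac{1}{39 + 2} \left(-205 + 2\right)} = \left(-8537\right) \left(- \frac{1}{16030}\right) + \frac{13}{\frac{1}{41} \left(-203\right)} = \frac{8537}{16030} + \frac{13}{\frac{1}{41} \left(-203\right)} = \frac{8537}{16030} + \frac{13}{- \frac{203}{41}} = \frac{8537}{16030} + 13 \left(- \frac{41}{203}\right) = \frac{8537}{16030} - \frac{533}{203} = - \frac{972997}{464870}$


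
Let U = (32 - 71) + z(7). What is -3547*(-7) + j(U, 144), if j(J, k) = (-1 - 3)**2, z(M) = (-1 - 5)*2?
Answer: 24845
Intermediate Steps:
z(M) = -12 (z(M) = -6*2 = -12)
U = -51 (U = (32 - 71) - 12 = -39 - 12 = -51)
j(J, k) = 16 (j(J, k) = (-4)**2 = 16)
-3547*(-7) + j(U, 144) = -3547*(-7) + 16 = 24829 + 16 = 24845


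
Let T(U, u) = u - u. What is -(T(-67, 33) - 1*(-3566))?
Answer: -3566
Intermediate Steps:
T(U, u) = 0
-(T(-67, 33) - 1*(-3566)) = -(0 - 1*(-3566)) = -(0 + 3566) = -1*3566 = -3566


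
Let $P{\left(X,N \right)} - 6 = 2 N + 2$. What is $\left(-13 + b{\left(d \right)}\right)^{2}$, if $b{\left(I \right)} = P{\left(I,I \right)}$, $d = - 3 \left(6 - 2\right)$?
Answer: $841$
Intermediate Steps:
$d = -12$ ($d = \left(-3\right) 4 = -12$)
$P{\left(X,N \right)} = 8 + 2 N$ ($P{\left(X,N \right)} = 6 + \left(2 N + 2\right) = 6 + \left(2 + 2 N\right) = 8 + 2 N$)
$b{\left(I \right)} = 8 + 2 I$
$\left(-13 + b{\left(d \right)}\right)^{2} = \left(-13 + \left(8 + 2 \left(-12\right)\right)\right)^{2} = \left(-13 + \left(8 - 24\right)\right)^{2} = \left(-13 - 16\right)^{2} = \left(-29\right)^{2} = 841$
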